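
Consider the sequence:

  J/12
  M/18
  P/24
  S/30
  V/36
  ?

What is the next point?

Y/42

Letter goes J, M, P, S, V → Y (letters move forward 3 places in the alphabet).
Second entry goes 12, 18, 24, 30, 36 → 42 (+6 each step).
So the next point is Y/42.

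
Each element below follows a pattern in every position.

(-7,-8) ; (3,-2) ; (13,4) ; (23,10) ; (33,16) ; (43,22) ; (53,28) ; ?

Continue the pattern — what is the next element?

First slot — +10 each step: -7, 3, 13, 23, 33, 43, 53 → 63.
Second slot: +6 each step, so -8, -2, 4, 10, 16, 22, 28 → 34.
Putting it together: (63,34).

(63,34)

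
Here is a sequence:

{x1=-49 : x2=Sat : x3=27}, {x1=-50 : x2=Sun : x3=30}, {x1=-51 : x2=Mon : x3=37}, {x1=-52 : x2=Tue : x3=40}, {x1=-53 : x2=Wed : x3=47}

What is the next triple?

{x1=-54 : x2=Thu : x3=50}

X1: −1 each step, so -49, -50, -51, -52, -53 → -54.
X2 — runs through the weekdays Mon→Sun: Sat, Sun, Mon, Tue, Wed → Thu.
X3 goes 27, 30, 37, 40, 47 → 50 (alternating steps +3, +7, +3, +7, …).
So the next triple is {x1=-54 : x2=Thu : x3=50}.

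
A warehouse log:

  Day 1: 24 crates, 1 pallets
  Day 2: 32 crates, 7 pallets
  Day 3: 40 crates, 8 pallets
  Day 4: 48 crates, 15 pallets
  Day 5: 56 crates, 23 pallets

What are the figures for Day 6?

Crates: +8 each step, so 24, 32, 40, 48, 56 → 64.
Pallets: each term is the sum of the two before it; 1, 7, 8, 15, 23 → 38.
Combining the parts gives 64 crates, 38 pallets.

64 crates, 38 pallets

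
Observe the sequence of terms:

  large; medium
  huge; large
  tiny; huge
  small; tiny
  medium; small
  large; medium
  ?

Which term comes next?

First size — repeats large → huge → tiny → small → medium: large, huge, tiny, small, medium, large → huge.
For the second size, repeats medium → large → huge → tiny → small: medium, large, huge, tiny, small, medium → large.
Combining the parts gives huge; large.

huge; large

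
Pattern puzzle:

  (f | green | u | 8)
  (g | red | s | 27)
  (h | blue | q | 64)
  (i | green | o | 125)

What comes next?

First letter goes f, g, h, i → j (letters move forward 1 place in the alphabet).
For the colour, repeats green → red → blue: green, red, blue, green → red.
For the second letter, letters move back 2 places in the alphabet: u, s, q, o → m.
Fourth entry: perfect cubes: 2³, 3³, 4³, …, so 8, 27, 64, 125 → 216.
Combining the parts gives (j | red | m | 216).

(j | red | m | 216)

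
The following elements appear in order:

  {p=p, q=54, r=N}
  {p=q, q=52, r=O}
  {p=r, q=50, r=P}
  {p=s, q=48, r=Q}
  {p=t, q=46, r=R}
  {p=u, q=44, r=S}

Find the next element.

P — letters move forward 1 place in the alphabet: p, q, r, s, t, u → v.
Q — −2 each step: 54, 52, 50, 48, 46, 44 → 42.
R goes N, O, P, Q, R, S → T (letters move forward 1 place in the alphabet).
Combining the parts gives {p=v, q=42, r=T}.

{p=v, q=42, r=T}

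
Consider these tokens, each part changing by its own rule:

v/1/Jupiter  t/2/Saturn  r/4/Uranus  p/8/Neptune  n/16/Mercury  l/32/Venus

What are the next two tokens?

j/64/Earth, h/128/Mars

Letter: letters move back 2 places in the alphabet; v, t, r, p, n, l → j → h.
Second component: ×2 each step; 1, 2, 4, 8, 16, 32 → 64 → 128.
Planet — runs through the planets Mercury→Neptune: Jupiter, Saturn, Uranus, Neptune, Mercury, Venus → Earth → Mars.
Putting the parts together: j/64/Earth and then h/128/Mars.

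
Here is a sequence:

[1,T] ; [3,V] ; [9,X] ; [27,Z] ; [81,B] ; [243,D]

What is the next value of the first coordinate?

729

First coordinate: 1, 3, 9, 27, 81, 243 → 729 (×3 each step).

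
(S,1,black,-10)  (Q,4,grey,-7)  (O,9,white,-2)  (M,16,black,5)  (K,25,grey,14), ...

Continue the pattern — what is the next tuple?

Letter: S, Q, O, M, K → I (letters move back 2 places in the alphabet).
Second value: perfect squares: 1², 2², 3², …; 1, 4, 9, 16, 25 → 36.
Shade — repeats black → grey → white: black, grey, white, black, grey → white.
Fourth value: -10, -7, -2, 5, 14 → 25 (always 11 less than the second value).
Combining the parts gives (I,36,white,25).

(I,36,white,25)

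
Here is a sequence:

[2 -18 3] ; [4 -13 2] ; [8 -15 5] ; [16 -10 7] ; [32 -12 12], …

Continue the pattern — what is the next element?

[64 -7 19]

First value goes 2, 4, 8, 16, 32 → 64 (×2 each step).
Second value: alternating steps +5, −2, +5, −2, …, so -18, -13, -15, -10, -12 → -7.
For the third value, each term is the sum of the two before it: 3, 2, 5, 7, 12 → 19.
So the next element is [64 -7 19].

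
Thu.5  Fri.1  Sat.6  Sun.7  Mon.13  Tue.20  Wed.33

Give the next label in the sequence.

Day: runs through the weekdays Mon→Sun; Thu, Fri, Sat, Sun, Mon, Tue, Wed → Thu.
Second component: each term is the sum of the two before it; 5, 1, 6, 7, 13, 20, 33 → 53.
Combining the parts gives Thu.53.

Thu.53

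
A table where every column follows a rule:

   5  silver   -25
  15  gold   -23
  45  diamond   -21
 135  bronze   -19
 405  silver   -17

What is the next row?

1215  gold  -15

First component: 5, 15, 45, 135, 405 → 1215 (×3 each step).
Rank — repeats silver → gold → diamond → bronze: silver, gold, diamond, bronze, silver → gold.
For the third component, +2 each step: -25, -23, -21, -19, -17 → -15.
Putting it together: 1215  gold  -15.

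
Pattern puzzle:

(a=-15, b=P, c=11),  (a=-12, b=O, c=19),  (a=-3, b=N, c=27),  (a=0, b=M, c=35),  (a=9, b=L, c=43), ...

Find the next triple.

(a=12, b=K, c=51)

A: -15, -12, -3, 0, 9 → 12 (alternating steps +3, +9, +3, +9, …).
For the b, letters move back 1 place in the alphabet: P, O, N, M, L → K.
C goes 11, 19, 27, 35, 43 → 51 (+8 each step).
Putting it together: (a=12, b=K, c=51).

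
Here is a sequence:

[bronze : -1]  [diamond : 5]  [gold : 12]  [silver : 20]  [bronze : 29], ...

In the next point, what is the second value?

39

Second value goes -1, 5, 12, 20, 29 → 39 (differences are 6, 7, 8, … (increasing by 1 each time)).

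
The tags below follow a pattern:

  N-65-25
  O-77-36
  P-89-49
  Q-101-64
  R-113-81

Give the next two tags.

Letter goes N, O, P, Q, R → S → T (letters move forward 1 place in the alphabet).
Second component — +12 each step: 65, 77, 89, 101, 113 → 125 → 137.
Third component goes 25, 36, 49, 64, 81 → 100 → 121 (perfect squares: 5², 6², 7², …).
Putting the parts together: S-125-100 and then T-137-121.

S-125-100 then T-137-121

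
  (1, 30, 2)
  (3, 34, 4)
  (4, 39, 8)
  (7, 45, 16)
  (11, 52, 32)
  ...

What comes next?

First component: each term is the sum of the two before it, so 1, 3, 4, 7, 11 → 18.
Second component: differences are 4, 5, 6, … (increasing by 1 each time), so 30, 34, 39, 45, 52 → 60.
Third component goes 2, 4, 8, 16, 32 → 64 (×2 each step).
Combining the parts gives (18, 60, 64).

(18, 60, 64)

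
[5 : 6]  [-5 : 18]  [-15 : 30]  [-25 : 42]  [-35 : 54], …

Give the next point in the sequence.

[-45 : 66]

First part — −10 each step: 5, -5, -15, -25, -35 → -45.
Second part: 6, 18, 30, 42, 54 → 66 (+12 each step).
So the next point is [-45 : 66].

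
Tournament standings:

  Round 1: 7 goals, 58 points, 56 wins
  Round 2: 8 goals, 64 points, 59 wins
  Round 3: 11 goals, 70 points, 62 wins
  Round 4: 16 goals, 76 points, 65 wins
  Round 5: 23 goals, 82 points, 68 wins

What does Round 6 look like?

Goals: 7, 8, 11, 16, 23 → 32 (differences are 1, 3, 5, … (increasing by 2 each time)).
Points — +6 each step: 58, 64, 70, 76, 82 → 88.
Wins goes 56, 59, 62, 65, 68 → 71 (+3 each step).
So the next row is 32 goals, 88 points, 71 wins.

32 goals, 88 points, 71 wins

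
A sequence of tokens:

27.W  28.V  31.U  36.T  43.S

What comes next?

52.R

First component: 27, 28, 31, 36, 43 → 52 (differences are 1, 3, 5, … (increasing by 2 each time)).
Letter: letters move back 1 place in the alphabet, so W, V, U, T, S → R.
So the next token is 52.R.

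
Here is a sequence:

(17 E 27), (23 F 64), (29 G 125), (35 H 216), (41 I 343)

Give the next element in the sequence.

(47 J 512)

First part — +6 each step: 17, 23, 29, 35, 41 → 47.
Letter — letters move forward 1 place in the alphabet: E, F, G, H, I → J.
Third part: 27, 64, 125, 216, 343 → 512 (perfect cubes: 3³, 4³, 5³, …).
Combining the parts gives (47 J 512).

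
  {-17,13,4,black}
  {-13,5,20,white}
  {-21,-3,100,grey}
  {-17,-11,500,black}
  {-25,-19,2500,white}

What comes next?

For the first value, alternating steps +4, −8, +4, −8, …: -17, -13, -21, -17, -25 → -21.
For the second value, −8 each step: 13, 5, -3, -11, -19 → -27.
Third value — ×5 each step: 4, 20, 100, 500, 2500 → 12500.
Shade: black, white, grey, black, white → grey (repeats black → white → grey).
Putting it together: {-21,-27,12500,grey}.

{-21,-27,12500,grey}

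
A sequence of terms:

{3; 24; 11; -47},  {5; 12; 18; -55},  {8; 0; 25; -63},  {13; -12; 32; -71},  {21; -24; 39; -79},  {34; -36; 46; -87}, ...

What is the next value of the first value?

55

For the first value, each term is the sum of the two before it: 3, 5, 8, 13, 21, 34 → 55.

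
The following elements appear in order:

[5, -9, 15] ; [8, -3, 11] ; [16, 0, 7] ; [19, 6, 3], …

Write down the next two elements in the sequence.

[27, 9, -1], [30, 15, -5]

First slot: 5, 8, 16, 19 → 27 → 30 (alternating steps +3, +8, +3, +8, …).
Second slot: alternating steps +6, +3, +6, +3, …; -9, -3, 0, 6 → 9 → 15.
For the third slot, −4 each step: 15, 11, 7, 3 → -1 → -5.
So the next two elements are [27, 9, -1] and [30, 15, -5].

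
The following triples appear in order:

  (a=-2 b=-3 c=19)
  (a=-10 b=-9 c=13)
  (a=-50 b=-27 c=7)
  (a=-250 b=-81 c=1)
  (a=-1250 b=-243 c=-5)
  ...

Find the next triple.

A goes -2, -10, -50, -250, -1250 → -6250 (×5 each step).
B: -3, -9, -27, -81, -243 → -729 (×3 each step).
C: 19, 13, 7, 1, -5 → -11 (−6 each step).
Combining the parts gives (a=-6250 b=-729 c=-11).

(a=-6250 b=-729 c=-11)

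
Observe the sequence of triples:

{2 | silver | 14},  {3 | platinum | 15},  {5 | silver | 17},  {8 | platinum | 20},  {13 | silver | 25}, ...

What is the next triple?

{21 | platinum | 33}

First slot: each term is the sum of the two before it, so 2, 3, 5, 8, 13 → 21.
Metal — alternates silver ↔ platinum: silver, platinum, silver, platinum, silver → platinum.
For the third slot, always 12 more than the first slot: 14, 15, 17, 20, 25 → 33.
Combining the parts gives {21 | platinum | 33}.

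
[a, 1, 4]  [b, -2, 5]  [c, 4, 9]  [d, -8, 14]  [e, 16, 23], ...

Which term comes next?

For the letter, letters move forward 1 place in the alphabet: a, b, c, d, e → f.
Second coordinate: 1, -2, 4, -8, 16 → -32 (×(-2) each step).
Third coordinate: each term is the sum of the two before it; 4, 5, 9, 14, 23 → 37.
Putting it together: [f, -32, 37].

[f, -32, 37]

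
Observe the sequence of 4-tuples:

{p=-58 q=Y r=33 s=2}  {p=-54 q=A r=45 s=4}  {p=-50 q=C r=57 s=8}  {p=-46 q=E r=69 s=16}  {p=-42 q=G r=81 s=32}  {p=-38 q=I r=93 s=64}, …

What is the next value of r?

R goes 33, 45, 57, 69, 81, 93 → 105 (+12 each step).

105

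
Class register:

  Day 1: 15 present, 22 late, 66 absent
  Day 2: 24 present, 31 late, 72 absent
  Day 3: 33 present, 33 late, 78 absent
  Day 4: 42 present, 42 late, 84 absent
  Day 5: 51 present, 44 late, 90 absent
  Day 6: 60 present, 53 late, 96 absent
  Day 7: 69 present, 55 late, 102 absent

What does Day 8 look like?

Present — +9 each step: 15, 24, 33, 42, 51, 60, 69 → 78.
Late: 22, 31, 33, 42, 44, 53, 55 → 64 (alternating steps +9, +2, +9, +2, …).
Absent: 66, 72, 78, 84, 90, 96, 102 → 108 (+6 each step).
Combining the parts gives 78 present, 64 late, 108 absent.

78 present, 64 late, 108 absent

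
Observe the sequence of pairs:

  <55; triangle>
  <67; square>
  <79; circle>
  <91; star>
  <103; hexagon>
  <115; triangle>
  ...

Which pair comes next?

<127; square>

For the first component, +12 each step: 55, 67, 79, 91, 103, 115 → 127.
Shape — repeats triangle → square → circle → star → hexagon: triangle, square, circle, star, hexagon, triangle → square.
Combining the parts gives <127; square>.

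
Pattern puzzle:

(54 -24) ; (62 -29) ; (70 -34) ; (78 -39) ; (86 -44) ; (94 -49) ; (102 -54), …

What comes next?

First component: +8 each step; 54, 62, 70, 78, 86, 94, 102 → 110.
Second component: −5 each step; -24, -29, -34, -39, -44, -49, -54 → -59.
Combining the parts gives (110 -59).

(110 -59)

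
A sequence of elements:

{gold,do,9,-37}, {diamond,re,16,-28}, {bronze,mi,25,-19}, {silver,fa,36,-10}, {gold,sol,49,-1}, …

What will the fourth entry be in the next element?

Fourth entry goes -37, -28, -19, -10, -1 → 8 (+9 each step).

8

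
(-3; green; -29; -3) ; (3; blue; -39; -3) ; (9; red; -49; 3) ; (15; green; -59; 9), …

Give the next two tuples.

First slot — +6 each step: -3, 3, 9, 15 → 21 → 27.
Colour goes green, blue, red, green → blue → red (repeats green → blue → red).
Third slot — −10 each step: -29, -39, -49, -59 → -69 → -79.
Fourth slot goes -3, -3, 3, 9 → 15 → 21 (always the previous value of the first slot).
Putting the parts together: (21; blue; -69; 15) and then (27; red; -79; 21).

(21; blue; -69; 15), (27; red; -79; 21)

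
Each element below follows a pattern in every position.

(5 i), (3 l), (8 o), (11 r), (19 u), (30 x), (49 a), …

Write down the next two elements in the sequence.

First coordinate: 5, 3, 8, 11, 19, 30, 49 → 79 → 128 (each term is the sum of the two before it).
Letter: letters move forward 3 places in the alphabet, wrapping Z→A, so i, l, o, r, u, x, a → d → g.
So the next two elements are (79 d) and (128 g).

(79 d), (128 g)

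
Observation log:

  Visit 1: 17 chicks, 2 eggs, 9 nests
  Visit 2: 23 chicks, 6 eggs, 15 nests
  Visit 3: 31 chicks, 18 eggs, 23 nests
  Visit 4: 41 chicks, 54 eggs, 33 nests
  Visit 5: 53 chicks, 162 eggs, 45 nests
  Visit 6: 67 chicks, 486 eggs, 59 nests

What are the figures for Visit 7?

83 chicks, 1458 eggs, 75 nests

Chicks: differences are 6, 8, 10, … (increasing by 2 each time); 17, 23, 31, 41, 53, 67 → 83.
Eggs: ×3 each step; 2, 6, 18, 54, 162, 486 → 1458.
Nests goes 9, 15, 23, 33, 45, 59 → 75 (differences are 6, 8, 10, … (increasing by 2 each time)).
Putting it together: 83 chicks, 1458 eggs, 75 nests.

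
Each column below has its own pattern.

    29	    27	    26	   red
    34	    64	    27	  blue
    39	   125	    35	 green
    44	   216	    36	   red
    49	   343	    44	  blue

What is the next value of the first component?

First component goes 29, 34, 39, 44, 49 → 54 (+5 each step).

54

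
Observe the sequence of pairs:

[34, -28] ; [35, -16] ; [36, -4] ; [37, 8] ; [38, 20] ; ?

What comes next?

[39, 32]

First part goes 34, 35, 36, 37, 38 → 39 (+1 each step).
Second part: -28, -16, -4, 8, 20 → 32 (+12 each step).
Combining the parts gives [39, 32].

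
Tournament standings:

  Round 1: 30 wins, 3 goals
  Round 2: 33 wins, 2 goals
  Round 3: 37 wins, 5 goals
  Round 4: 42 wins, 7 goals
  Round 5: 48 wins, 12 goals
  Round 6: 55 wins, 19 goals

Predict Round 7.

Wins: differences are 3, 4, 5, … (increasing by 1 each time), so 30, 33, 37, 42, 48, 55 → 63.
Goals goes 3, 2, 5, 7, 12, 19 → 31 (each term is the sum of the two before it).
Combining the parts gives 63 wins, 31 goals.

63 wins, 31 goals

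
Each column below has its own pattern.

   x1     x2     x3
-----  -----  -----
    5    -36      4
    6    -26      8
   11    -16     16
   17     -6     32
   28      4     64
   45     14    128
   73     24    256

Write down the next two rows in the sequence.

118  34  512; 191  44  1024

Column x1 — each term is the sum of the two before it: 5, 6, 11, 17, 28, 45, 73 → 118 → 191.
Column x2: -36, -26, -16, -6, 4, 14, 24 → 34 → 44 (+10 each step).
Column x3 goes 4, 8, 16, 32, 64, 128, 256 → 512 → 1024 (×2 each step).
Putting the parts together: 118  34  512 and then 191  44  1024.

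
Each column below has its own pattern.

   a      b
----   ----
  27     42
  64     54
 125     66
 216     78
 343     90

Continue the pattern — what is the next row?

512  102

Column a: perfect cubes: 3³, 4³, 5³, …, so 27, 64, 125, 216, 343 → 512.
Column b — +12 each step: 42, 54, 66, 78, 90 → 102.
Putting it together: 512  102.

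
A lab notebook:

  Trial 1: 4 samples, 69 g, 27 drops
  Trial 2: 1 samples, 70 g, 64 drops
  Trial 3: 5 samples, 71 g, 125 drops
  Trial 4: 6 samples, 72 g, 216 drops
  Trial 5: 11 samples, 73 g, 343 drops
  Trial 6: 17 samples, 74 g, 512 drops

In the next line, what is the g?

G: 69, 70, 71, 72, 73, 74 → 75 (+1 each step).

75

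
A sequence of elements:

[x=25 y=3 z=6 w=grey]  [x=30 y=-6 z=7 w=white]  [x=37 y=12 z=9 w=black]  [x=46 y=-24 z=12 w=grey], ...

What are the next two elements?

[x=57 y=48 z=16 w=white], [x=70 y=-96 z=21 w=black]

X: 25, 30, 37, 46 → 57 → 70 (differences are 5, 7, 9, … (increasing by 2 each time)).
Y: ×(-2) each step; 3, -6, 12, -24 → 48 → -96.
Z: 6, 7, 9, 12 → 16 → 21 (differences are 1, 2, 3, … (increasing by 1 each time)).
W: repeats grey → white → black; grey, white, black, grey → white → black.
So the next two elements are [x=57 y=48 z=16 w=white] and [x=70 y=-96 z=21 w=black].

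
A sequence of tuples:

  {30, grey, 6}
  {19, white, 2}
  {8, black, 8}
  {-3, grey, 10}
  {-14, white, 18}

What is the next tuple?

First slot: 30, 19, 8, -3, -14 → -25 (−11 each step).
For the shade, repeats grey → white → black: grey, white, black, grey, white → black.
For the third slot, each term is the sum of the two before it: 6, 2, 8, 10, 18 → 28.
Combining the parts gives {-25, black, 28}.

{-25, black, 28}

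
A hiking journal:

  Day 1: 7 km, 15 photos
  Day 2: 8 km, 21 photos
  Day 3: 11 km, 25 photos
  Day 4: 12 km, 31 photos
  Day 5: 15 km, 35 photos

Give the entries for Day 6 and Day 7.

Km goes 7, 8, 11, 12, 15 → 16 → 19 (alternating steps +1, +3, +1, +3, …).
Photos: 15, 21, 25, 31, 35 → 41 → 45 (alternating steps +6, +4, +6, +4, …).
So the next two lines are 16 km, 41 photos and 19 km, 45 photos.

16 km, 41 photos; 19 km, 45 photos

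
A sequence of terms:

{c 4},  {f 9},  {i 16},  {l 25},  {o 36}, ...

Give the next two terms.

Letter: c, f, i, l, o → r → u (letters move forward 3 places in the alphabet).
Second part: 4, 9, 16, 25, 36 → 49 → 64 (perfect squares: 2², 3², 4², …).
Putting the parts together: {r 49} and then {u 64}.

{r 49}, {u 64}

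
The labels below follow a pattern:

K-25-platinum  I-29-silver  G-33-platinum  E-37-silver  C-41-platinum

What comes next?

Letter — letters move back 2 places in the alphabet: K, I, G, E, C → A.
Second component: 25, 29, 33, 37, 41 → 45 (+4 each step).
Metal — alternates platinum ↔ silver: platinum, silver, platinum, silver, platinum → silver.
Putting it together: A-45-silver.

A-45-silver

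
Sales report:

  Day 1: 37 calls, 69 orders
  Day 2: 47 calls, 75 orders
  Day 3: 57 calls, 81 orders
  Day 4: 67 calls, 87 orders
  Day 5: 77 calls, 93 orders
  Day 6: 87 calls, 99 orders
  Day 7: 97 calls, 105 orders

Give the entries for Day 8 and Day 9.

107 calls, 111 orders; 117 calls, 117 orders

Calls — +10 each step: 37, 47, 57, 67, 77, 87, 97 → 107 → 117.
Orders: +6 each step, so 69, 75, 81, 87, 93, 99, 105 → 111 → 117.
Putting the parts together: 107 calls, 111 orders and then 117 calls, 117 orders.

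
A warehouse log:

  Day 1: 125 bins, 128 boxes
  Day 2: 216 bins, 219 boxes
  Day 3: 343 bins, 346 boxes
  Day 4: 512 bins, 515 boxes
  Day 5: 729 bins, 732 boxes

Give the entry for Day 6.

For the bins, perfect cubes: 5³, 6³, 7³, …: 125, 216, 343, 512, 729 → 1000.
Boxes goes 128, 219, 346, 515, 732 → 1003 (always 3 more than the bins).
Combining the parts gives 1000 bins, 1003 boxes.

1000 bins, 1003 boxes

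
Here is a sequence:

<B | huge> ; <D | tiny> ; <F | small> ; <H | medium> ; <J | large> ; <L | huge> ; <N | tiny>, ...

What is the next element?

Letter: letters move forward 2 places in the alphabet; B, D, F, H, J, L, N → P.
Size goes huge, tiny, small, medium, large, huge, tiny → small (repeats huge → tiny → small → medium → large).
Combining the parts gives <P | small>.

<P | small>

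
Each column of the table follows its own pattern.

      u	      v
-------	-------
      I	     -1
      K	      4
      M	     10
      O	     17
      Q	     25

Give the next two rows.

Column u — letters move forward 2 places in the alphabet: I, K, M, O, Q → S → U.
Column v goes -1, 4, 10, 17, 25 → 34 → 44 (differences are 5, 6, 7, … (increasing by 1 each time)).
Putting the parts together: S  34 and then U  44.

S  34; U  44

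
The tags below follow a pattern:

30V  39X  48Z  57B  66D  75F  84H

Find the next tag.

93J

First component: 30, 39, 48, 57, 66, 75, 84 → 93 (+9 each step).
For the letter, letters move forward 2 places in the alphabet, wrapping Z→A: V, X, Z, B, D, F, H → J.
Combining the parts gives 93J.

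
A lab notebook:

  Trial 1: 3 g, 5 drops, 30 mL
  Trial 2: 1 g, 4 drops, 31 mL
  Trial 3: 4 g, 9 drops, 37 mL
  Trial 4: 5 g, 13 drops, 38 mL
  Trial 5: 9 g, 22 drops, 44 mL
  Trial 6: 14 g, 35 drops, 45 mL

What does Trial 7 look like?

23 g, 57 drops, 51 mL

G goes 3, 1, 4, 5, 9, 14 → 23 (each term is the sum of the two before it).
Drops: 5, 4, 9, 13, 22, 35 → 57 (each term is the sum of the two before it).
ML: alternating steps +1, +6, +1, +6, …, so 30, 31, 37, 38, 44, 45 → 51.
Combining the parts gives 23 g, 57 drops, 51 mL.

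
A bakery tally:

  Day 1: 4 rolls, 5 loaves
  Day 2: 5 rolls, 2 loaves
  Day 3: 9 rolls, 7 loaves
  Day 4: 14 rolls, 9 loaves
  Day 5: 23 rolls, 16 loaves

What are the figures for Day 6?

For the rolls, each term is the sum of the two before it: 4, 5, 9, 14, 23 → 37.
Loaves goes 5, 2, 7, 9, 16 → 25 (each term is the sum of the two before it).
So the next line is 37 rolls, 25 loaves.

37 rolls, 25 loaves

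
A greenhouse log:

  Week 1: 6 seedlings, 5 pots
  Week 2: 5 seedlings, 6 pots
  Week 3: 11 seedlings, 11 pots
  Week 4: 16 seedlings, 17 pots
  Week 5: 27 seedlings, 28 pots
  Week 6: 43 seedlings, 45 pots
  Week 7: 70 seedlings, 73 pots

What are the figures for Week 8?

Seedlings — each term is the sum of the two before it: 6, 5, 11, 16, 27, 43, 70 → 113.
Pots: 5, 6, 11, 17, 28, 45, 73 → 118 (each term is the sum of the two before it).
Putting it together: 113 seedlings, 118 pots.

113 seedlings, 118 pots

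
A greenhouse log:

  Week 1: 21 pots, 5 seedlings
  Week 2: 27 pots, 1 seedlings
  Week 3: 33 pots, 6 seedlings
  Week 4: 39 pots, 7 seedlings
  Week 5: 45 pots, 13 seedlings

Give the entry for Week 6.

Pots — +6 each step: 21, 27, 33, 39, 45 → 51.
Seedlings: 5, 1, 6, 7, 13 → 20 (each term is the sum of the two before it).
So the next row is 51 pots, 20 seedlings.

51 pots, 20 seedlings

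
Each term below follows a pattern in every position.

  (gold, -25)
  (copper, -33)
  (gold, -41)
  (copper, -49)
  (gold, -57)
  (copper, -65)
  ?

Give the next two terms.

Metal: alternates gold ↔ copper, so gold, copper, gold, copper, gold, copper → gold → copper.
Second component: -25, -33, -41, -49, -57, -65 → -73 → -81 (−8 each step).
So the next two terms are (gold, -73) and (copper, -81).

(gold, -73), (copper, -81)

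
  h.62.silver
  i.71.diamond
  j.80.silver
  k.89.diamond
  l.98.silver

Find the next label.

m.107.diamond

Letter: letters move forward 1 place in the alphabet; h, i, j, k, l → m.
Second component — +9 each step: 62, 71, 80, 89, 98 → 107.
For the rank, alternates silver ↔ diamond: silver, diamond, silver, diamond, silver → diamond.
Putting it together: m.107.diamond.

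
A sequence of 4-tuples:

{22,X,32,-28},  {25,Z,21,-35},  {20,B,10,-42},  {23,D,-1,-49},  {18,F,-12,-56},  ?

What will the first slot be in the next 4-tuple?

First slot — alternating steps +3, −5, +3, −5, …: 22, 25, 20, 23, 18 → 21.
Letter — letters move forward 2 places in the alphabet, wrapping Z→A: X, Z, B, D, F → H.
Third slot — −11 each step: 32, 21, 10, -1, -12 → -23.
Fourth slot goes -28, -35, -42, -49, -56 → -63 (−7 each step).

21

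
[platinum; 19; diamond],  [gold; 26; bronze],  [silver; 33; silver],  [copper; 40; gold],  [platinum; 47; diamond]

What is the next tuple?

[gold; 54; bronze]

Metal: platinum, gold, silver, copper, platinum → gold (repeats platinum → gold → silver → copper).
Second part goes 19, 26, 33, 40, 47 → 54 (+7 each step).
Rank goes diamond, bronze, silver, gold, diamond → bronze (repeats diamond → bronze → silver → gold).
Combining the parts gives [gold; 54; bronze].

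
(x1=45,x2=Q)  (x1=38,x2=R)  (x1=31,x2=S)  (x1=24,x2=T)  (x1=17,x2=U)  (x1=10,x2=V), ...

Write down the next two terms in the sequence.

(x1=3,x2=W), (x1=-4,x2=X)

X1 — −7 each step: 45, 38, 31, 24, 17, 10 → 3 → -4.
X2: letters move forward 1 place in the alphabet, so Q, R, S, T, U, V → W → X.
So the next two terms are (x1=3,x2=W) and (x1=-4,x2=X).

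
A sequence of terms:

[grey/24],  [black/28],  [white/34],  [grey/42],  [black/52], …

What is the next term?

[white/64]

Shade goes grey, black, white, grey, black → white (repeats grey → black → white).
For the second entry, differences are 4, 6, 8, … (increasing by 2 each time): 24, 28, 34, 42, 52 → 64.
So the next term is [white/64].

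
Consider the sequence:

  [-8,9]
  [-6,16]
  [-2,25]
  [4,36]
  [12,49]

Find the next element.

[22,64]

First component: -8, -6, -2, 4, 12 → 22 (differences are 2, 4, 6, … (increasing by 2 each time)).
For the second component, perfect squares: 3², 4², 5², …: 9, 16, 25, 36, 49 → 64.
Putting it together: [22,64].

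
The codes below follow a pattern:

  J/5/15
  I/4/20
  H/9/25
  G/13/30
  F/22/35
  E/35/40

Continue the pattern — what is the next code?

Letter: letters move back 1 place in the alphabet, so J, I, H, G, F, E → D.
For the second component, each term is the sum of the two before it: 5, 4, 9, 13, 22, 35 → 57.
Third component goes 15, 20, 25, 30, 35, 40 → 45 (+5 each step).
Putting it together: D/57/45.

D/57/45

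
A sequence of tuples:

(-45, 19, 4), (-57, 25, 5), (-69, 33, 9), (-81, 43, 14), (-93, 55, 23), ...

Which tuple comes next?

First component — −12 each step: -45, -57, -69, -81, -93 → -105.
Second component — differences are 6, 8, 10, … (increasing by 2 each time): 19, 25, 33, 43, 55 → 69.
Third component: 4, 5, 9, 14, 23 → 37 (each term is the sum of the two before it).
So the next tuple is (-105, 69, 37).

(-105, 69, 37)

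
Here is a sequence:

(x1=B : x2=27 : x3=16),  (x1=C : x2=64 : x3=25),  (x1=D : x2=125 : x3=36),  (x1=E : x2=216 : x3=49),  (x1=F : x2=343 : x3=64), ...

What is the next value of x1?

X1: letters move forward 1 place in the alphabet; B, C, D, E, F → G.

G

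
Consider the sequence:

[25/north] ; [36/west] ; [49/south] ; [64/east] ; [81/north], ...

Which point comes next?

[100/west]

First part: perfect squares: 5², 6², 7², …, so 25, 36, 49, 64, 81 → 100.
Direction goes north, west, south, east, north → west (repeats north → west → south → east).
So the next point is [100/west].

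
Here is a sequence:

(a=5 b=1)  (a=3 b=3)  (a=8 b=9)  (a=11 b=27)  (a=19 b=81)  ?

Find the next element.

A — each term is the sum of the two before it: 5, 3, 8, 11, 19 → 30.
For the b, ×3 each step: 1, 3, 9, 27, 81 → 243.
Combining the parts gives (a=30 b=243).

(a=30 b=243)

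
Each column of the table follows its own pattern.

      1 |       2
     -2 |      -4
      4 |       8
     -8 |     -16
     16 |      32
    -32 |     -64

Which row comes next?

For the first component, ×(-2) each step: 1, -2, 4, -8, 16, -32 → 64.
For the second component, always 2 × the first component: 2, -4, 8, -16, 32, -64 → 128.
Combining the parts gives 64  128.

64  128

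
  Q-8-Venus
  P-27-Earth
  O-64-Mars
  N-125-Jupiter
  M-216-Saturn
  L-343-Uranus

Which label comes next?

K-512-Neptune

Letter: letters move back 1 place in the alphabet; Q, P, O, N, M, L → K.
Second component goes 8, 27, 64, 125, 216, 343 → 512 (perfect cubes: 2³, 3³, 4³, …).
Planet: runs through the planets Mercury→Neptune, so Venus, Earth, Mars, Jupiter, Saturn, Uranus → Neptune.
Putting it together: K-512-Neptune.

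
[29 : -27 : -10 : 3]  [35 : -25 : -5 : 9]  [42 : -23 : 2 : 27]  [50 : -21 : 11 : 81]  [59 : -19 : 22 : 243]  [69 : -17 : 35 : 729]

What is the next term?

[80 : -15 : 50 : 2187]

First part: 29, 35, 42, 50, 59, 69 → 80 (differences are 6, 7, 8, … (increasing by 1 each time)).
Second part — +2 each step: -27, -25, -23, -21, -19, -17 → -15.
Third part goes -10, -5, 2, 11, 22, 35 → 50 (differences are 5, 7, 9, … (increasing by 2 each time)).
Fourth part: ×3 each step; 3, 9, 27, 81, 243, 729 → 2187.
Combining the parts gives [80 : -15 : 50 : 2187].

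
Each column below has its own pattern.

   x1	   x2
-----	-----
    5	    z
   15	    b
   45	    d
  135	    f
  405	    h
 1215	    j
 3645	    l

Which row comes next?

10935  n

For the column x1, ×3 each step: 5, 15, 45, 135, 405, 1215, 3645 → 10935.
For the column x2, letters move forward 2 places in the alphabet, wrapping Z→A: z, b, d, f, h, j, l → n.
Putting it together: 10935  n.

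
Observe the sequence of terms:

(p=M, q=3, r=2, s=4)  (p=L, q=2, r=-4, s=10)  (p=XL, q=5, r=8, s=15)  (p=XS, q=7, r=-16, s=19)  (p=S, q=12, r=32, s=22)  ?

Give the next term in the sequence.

P: runs through clothing sizes XS→XL; M, L, XL, XS, S → M.
Q: each term is the sum of the two before it; 3, 2, 5, 7, 12 → 19.
R: 2, -4, 8, -16, 32 → -64 (×(-2) each step).
S: differences are 6, 5, 4, … (decreasing by 1 each time), so 4, 10, 15, 19, 22 → 24.
So the next term is (p=M, q=19, r=-64, s=24).

(p=M, q=19, r=-64, s=24)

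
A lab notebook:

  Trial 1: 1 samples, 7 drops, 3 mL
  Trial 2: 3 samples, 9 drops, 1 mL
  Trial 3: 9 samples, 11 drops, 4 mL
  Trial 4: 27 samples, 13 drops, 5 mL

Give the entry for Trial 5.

81 samples, 15 drops, 9 mL

For the samples, ×3 each step: 1, 3, 9, 27 → 81.
Drops: 7, 9, 11, 13 → 15 (+2 each step).
For the mL, each term is the sum of the two before it: 3, 1, 4, 5 → 9.
So the next record is 81 samples, 15 drops, 9 mL.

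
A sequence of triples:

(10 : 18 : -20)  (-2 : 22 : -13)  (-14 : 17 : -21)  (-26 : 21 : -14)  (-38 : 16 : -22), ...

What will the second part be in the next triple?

20

Second part: 18, 22, 17, 21, 16 → 20 (alternating steps +4, −5, +4, −5, …).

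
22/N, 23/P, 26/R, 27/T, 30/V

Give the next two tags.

First component: alternating steps +1, +3, +1, +3, …; 22, 23, 26, 27, 30 → 31 → 34.
Letter goes N, P, R, T, V → X → Z (letters move forward 2 places in the alphabet).
So the next two tags are 31/X and 34/Z.

31/X, 34/Z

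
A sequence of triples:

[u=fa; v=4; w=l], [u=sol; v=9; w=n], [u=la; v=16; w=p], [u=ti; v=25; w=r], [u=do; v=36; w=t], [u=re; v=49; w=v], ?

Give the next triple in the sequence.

[u=mi; v=64; w=x]

U: runs through the solfège scale do→ti, so fa, sol, la, ti, do, re → mi.
V: perfect squares: 2², 3², 4², …; 4, 9, 16, 25, 36, 49 → 64.
W: l, n, p, r, t, v → x (letters move forward 2 places in the alphabet).
So the next triple is [u=mi; v=64; w=x].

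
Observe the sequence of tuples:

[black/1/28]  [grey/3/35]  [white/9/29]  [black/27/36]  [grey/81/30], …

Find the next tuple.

[white/243/37]

Shade — repeats black → grey → white: black, grey, white, black, grey → white.
Second entry — ×3 each step: 1, 3, 9, 27, 81 → 243.
Third entry — alternating steps +7, −6, +7, −6, …: 28, 35, 29, 36, 30 → 37.
Putting it together: [white/243/37].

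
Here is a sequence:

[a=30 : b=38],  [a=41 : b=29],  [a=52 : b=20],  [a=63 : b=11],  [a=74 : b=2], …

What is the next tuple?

A: +11 each step; 30, 41, 52, 63, 74 → 85.
B: 38, 29, 20, 11, 2 → -7 (−9 each step).
Putting it together: [a=85 : b=-7].

[a=85 : b=-7]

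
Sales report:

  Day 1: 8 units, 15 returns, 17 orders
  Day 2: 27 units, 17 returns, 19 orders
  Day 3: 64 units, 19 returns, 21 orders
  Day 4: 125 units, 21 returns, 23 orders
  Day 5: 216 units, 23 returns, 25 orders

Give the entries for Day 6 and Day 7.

343 units, 25 returns, 27 orders; 512 units, 27 returns, 29 orders

For the units, perfect cubes: 2³, 3³, 4³, …: 8, 27, 64, 125, 216 → 343 → 512.
Returns — +2 each step: 15, 17, 19, 21, 23 → 25 → 27.
For the orders, always 2 more than the returns: 17, 19, 21, 23, 25 → 27 → 29.
Putting the parts together: 343 units, 25 returns, 27 orders and then 512 units, 27 returns, 29 orders.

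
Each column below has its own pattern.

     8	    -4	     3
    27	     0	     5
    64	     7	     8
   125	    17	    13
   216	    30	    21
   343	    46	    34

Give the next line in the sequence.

512  65  55

First component: perfect cubes: 2³, 3³, 4³, …, so 8, 27, 64, 125, 216, 343 → 512.
Second component: differences are 4, 7, 10, … (increasing by 3 each time), so -4, 0, 7, 17, 30, 46 → 65.
Third component: each term is the sum of the two before it, so 3, 5, 8, 13, 21, 34 → 55.
So the next line is 512  65  55.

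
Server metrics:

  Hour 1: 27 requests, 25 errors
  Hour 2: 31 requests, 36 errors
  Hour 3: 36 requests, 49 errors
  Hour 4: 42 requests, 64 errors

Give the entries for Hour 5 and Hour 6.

Requests: differences are 4, 5, 6, … (increasing by 1 each time); 27, 31, 36, 42 → 49 → 57.
Errors — perfect squares: 5², 6², 7², …: 25, 36, 49, 64 → 81 → 100.
Putting the parts together: 49 requests, 81 errors and then 57 requests, 100 errors.

49 requests, 81 errors; 57 requests, 100 errors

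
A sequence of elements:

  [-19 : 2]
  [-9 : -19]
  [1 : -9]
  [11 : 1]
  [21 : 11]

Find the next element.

[31 : 21]

First entry: -19, -9, 1, 11, 21 → 31 (+10 each step).
Second entry — always the previous value of the first entry: 2, -19, -9, 1, 11 → 21.
Putting it together: [31 : 21].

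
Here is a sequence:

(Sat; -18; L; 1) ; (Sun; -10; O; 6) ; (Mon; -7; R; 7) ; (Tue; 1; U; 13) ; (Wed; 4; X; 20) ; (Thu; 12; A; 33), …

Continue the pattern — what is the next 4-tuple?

Day: runs through the weekdays Mon→Sun; Sat, Sun, Mon, Tue, Wed, Thu → Fri.
Second component: alternating steps +8, +3, +8, +3, …, so -18, -10, -7, 1, 4, 12 → 15.
Letter goes L, O, R, U, X, A → D (letters move forward 3 places in the alphabet, wrapping Z→A).
Fourth component: each term is the sum of the two before it, so 1, 6, 7, 13, 20, 33 → 53.
Putting it together: (Fri; 15; D; 53).

(Fri; 15; D; 53)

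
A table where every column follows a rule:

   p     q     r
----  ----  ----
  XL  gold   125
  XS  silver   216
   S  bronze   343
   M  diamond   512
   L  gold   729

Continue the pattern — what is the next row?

XL  silver  1000

Column p — runs through clothing sizes XS→XL: XL, XS, S, M, L → XL.
Column q: gold, silver, bronze, diamond, gold → silver (repeats gold → silver → bronze → diamond).
Column r: perfect cubes: 5³, 6³, 7³, …; 125, 216, 343, 512, 729 → 1000.
Putting it together: XL  silver  1000.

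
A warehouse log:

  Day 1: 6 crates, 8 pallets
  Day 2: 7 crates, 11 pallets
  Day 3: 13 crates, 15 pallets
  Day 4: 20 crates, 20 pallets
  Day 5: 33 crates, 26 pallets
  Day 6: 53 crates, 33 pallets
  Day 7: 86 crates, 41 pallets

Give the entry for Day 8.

Crates: each term is the sum of the two before it; 6, 7, 13, 20, 33, 53, 86 → 139.
For the pallets, differences are 3, 4, 5, … (increasing by 1 each time): 8, 11, 15, 20, 26, 33, 41 → 50.
Putting it together: 139 crates, 50 pallets.

139 crates, 50 pallets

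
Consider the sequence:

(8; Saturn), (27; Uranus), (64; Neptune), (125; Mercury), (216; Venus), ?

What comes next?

First component: 8, 27, 64, 125, 216 → 343 (perfect cubes: 2³, 3³, 4³, …).
Planet: Saturn, Uranus, Neptune, Mercury, Venus → Earth (runs through the planets Mercury→Neptune).
Putting it together: (343; Earth).

(343; Earth)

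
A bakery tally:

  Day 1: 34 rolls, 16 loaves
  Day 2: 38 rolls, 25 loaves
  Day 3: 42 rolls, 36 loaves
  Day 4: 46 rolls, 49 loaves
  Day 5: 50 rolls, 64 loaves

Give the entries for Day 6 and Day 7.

Rolls: 34, 38, 42, 46, 50 → 54 → 58 (+4 each step).
Loaves goes 16, 25, 36, 49, 64 → 81 → 100 (perfect squares: 4², 5², 6², …).
Putting the parts together: 54 rolls, 81 loaves and then 58 rolls, 100 loaves.

54 rolls, 81 loaves; 58 rolls, 100 loaves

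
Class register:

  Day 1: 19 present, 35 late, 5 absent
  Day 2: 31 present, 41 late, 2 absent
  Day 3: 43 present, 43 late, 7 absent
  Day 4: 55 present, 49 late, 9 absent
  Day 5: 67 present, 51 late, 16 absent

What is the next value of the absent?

25

Present: 19, 31, 43, 55, 67 → 79 (+12 each step).
For the late, alternating steps +6, +2, +6, +2, …: 35, 41, 43, 49, 51 → 57.
Absent goes 5, 2, 7, 9, 16 → 25 (each term is the sum of the two before it).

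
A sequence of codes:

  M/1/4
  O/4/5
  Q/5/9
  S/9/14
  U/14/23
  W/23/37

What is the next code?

Y/37/60

Letter: M, O, Q, S, U, W → Y (letters move forward 2 places in the alphabet).
Second component: each term is the sum of the two before it, so 1, 4, 5, 9, 14, 23 → 37.
Third component goes 4, 5, 9, 14, 23, 37 → 60 (each term is the sum of the two before it).
Putting it together: Y/37/60.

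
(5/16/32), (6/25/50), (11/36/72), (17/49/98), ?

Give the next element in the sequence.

(28/64/128)

First entry: each term is the sum of the two before it, so 5, 6, 11, 17 → 28.
Second entry: 16, 25, 36, 49 → 64 (perfect squares: 4², 5², 6², …).
Third entry — always 2 × the second entry: 32, 50, 72, 98 → 128.
Combining the parts gives (28/64/128).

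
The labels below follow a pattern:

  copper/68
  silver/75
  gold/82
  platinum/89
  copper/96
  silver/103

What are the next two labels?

gold/110 then platinum/117

Metal — repeats copper → silver → gold → platinum: copper, silver, gold, platinum, copper, silver → gold → platinum.
Second component — +7 each step: 68, 75, 82, 89, 96, 103 → 110 → 117.
So the next two labels are gold/110 and platinum/117.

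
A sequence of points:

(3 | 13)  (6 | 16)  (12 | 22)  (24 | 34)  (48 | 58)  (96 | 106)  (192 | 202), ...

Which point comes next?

(384 | 394)

First entry: ×2 each step, so 3, 6, 12, 24, 48, 96, 192 → 384.
For the second entry, always 10 more than the first entry: 13, 16, 22, 34, 58, 106, 202 → 394.
Putting it together: (384 | 394).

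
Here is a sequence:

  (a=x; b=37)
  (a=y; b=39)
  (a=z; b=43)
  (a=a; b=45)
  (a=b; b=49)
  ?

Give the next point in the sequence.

For the a, letters move forward 1 place in the alphabet, wrapping Z→A: x, y, z, a, b → c.
B: alternating steps +2, +4, +2, +4, …; 37, 39, 43, 45, 49 → 51.
Combining the parts gives (a=c; b=51).

(a=c; b=51)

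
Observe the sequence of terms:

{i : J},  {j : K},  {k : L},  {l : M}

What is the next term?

{m : N}

First letter goes i, j, k, l → m (letters move forward 1 place in the alphabet).
Second letter goes J, K, L, M → N (letters move forward 1 place in the alphabet).
Putting it together: {m : N}.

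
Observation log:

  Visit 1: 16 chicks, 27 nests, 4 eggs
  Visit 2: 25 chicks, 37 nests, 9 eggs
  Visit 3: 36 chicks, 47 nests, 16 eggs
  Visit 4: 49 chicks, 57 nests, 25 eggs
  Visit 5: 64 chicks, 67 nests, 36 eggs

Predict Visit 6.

81 chicks, 77 nests, 49 eggs

Chicks goes 16, 25, 36, 49, 64 → 81 (perfect squares: 4², 5², 6², …).
For the nests, +10 each step: 27, 37, 47, 57, 67 → 77.
Eggs: 4, 9, 16, 25, 36 → 49 (perfect squares: 2², 3², 4², …).
So the next row is 81 chicks, 77 nests, 49 eggs.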